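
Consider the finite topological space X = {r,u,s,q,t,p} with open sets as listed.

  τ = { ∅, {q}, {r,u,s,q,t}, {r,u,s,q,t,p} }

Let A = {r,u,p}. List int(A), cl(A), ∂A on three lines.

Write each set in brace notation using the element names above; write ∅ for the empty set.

open subsets of A: ∅; so int(A) = ∅
closure: X∖int(X∖A) = X∖{q} = {r,u,s,t,p}
∂A = {r,u,s,t,p} minus ∅ = {r,u,s,t,p}

int(A) = ∅
cl(A)  = {r,u,s,t,p}
∂A     = {r,u,s,t,p}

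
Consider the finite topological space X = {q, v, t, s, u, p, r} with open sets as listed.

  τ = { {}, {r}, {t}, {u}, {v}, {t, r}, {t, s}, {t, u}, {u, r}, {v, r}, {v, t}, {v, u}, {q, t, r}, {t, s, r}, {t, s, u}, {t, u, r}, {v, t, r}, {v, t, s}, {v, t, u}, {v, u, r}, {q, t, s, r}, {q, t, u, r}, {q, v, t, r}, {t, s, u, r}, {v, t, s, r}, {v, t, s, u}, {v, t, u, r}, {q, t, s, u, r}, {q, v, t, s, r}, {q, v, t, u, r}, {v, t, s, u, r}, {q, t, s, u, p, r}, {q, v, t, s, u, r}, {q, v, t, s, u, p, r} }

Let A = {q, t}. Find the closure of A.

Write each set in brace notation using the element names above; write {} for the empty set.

cl via duality: int({v, s, u, p, r}) = {v, u, r}, so X∖{v, u, r} = {q, t, s, p}

{q, t, s, p}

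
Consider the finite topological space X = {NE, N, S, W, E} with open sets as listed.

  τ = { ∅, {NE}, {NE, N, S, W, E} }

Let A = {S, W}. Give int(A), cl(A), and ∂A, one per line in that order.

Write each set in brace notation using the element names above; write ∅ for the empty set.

int(A) = ∅
cl(A)  = {N, S, W, E}
∂A     = {N, S, W, E}

interior: largest open inside A is ∅ (from ∅)
cl via duality: int({NE, N, E}) = {NE}, so X∖{NE} = {N, S, W, E}
cl∖int = {N, S, W, E}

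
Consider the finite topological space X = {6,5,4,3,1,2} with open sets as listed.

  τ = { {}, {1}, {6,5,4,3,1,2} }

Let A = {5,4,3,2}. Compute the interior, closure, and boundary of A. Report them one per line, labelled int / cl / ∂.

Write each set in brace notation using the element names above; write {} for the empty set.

open subsets of A: {}; so int(A) = {}
closure: X∖int(X∖A) = X∖{1} = {6,5,4,3,2}
∂A = {6,5,4,3,2} minus {} = {6,5,4,3,2}

int(A) = {}
cl(A)  = {6,5,4,3,2}
∂A     = {6,5,4,3,2}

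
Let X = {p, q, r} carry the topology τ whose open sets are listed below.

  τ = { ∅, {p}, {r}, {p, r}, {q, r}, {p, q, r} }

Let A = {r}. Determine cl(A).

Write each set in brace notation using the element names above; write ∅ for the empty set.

{q, r}

X∖A={p, q}, int(X∖A)={p}, hence cl(A)={q, r}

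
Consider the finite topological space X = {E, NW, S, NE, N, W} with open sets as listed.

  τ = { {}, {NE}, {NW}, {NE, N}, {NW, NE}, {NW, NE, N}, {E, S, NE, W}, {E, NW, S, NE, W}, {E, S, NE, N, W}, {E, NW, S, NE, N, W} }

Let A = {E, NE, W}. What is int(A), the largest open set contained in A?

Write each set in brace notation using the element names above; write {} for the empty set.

{NE}

interior: largest open inside A is {NE} (from {}, {NE})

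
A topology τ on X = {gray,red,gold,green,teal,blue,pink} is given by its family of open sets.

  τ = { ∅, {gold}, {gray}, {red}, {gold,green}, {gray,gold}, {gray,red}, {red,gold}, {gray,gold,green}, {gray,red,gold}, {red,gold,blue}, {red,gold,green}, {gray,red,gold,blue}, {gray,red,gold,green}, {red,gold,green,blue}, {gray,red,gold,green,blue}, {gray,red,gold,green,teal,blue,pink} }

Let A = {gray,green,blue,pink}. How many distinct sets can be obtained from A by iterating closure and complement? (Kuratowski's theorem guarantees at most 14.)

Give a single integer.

cl via duality: int({red,gold,teal}) = {red,gold}, so X∖{red,gold} = {gray,green,teal,blue,pink}
Write k for closure, c for complement:
  1. A     = {gray,green,blue,pink}
  2. kA    = {gray,green,teal,blue,pink}
  3. cA    = {red,gold,teal}
  4. ckA   = {red,gold}
  5. kcA   = {red,gold,green,teal,blue,pink}
  6. ckcA  = {gray}
  7. kckcA = {gray,teal,pink}
  8. ckckcA = {red,gold,green,blue}
applying k or c yields no new set

8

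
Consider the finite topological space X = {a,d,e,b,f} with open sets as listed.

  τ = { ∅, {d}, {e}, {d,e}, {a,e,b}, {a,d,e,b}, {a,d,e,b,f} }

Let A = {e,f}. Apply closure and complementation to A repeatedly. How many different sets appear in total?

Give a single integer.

8

complement {a,d,b}; its interior {d}; cl(A) = X∖{d} = {a,e,b,f}
With k = closure, c = complement:
  1. A     = {e,f}
  2. kA    = {a,e,b,f}
  3. cA    = {a,d,b}
  4. ckA   = {d}
  5. kcA   = {a,d,b,f}
  6. kckA  = {d,f}
  7. ckcA  = {e}
  8. ckckA = {a,e,b}
k, c of each give nothing new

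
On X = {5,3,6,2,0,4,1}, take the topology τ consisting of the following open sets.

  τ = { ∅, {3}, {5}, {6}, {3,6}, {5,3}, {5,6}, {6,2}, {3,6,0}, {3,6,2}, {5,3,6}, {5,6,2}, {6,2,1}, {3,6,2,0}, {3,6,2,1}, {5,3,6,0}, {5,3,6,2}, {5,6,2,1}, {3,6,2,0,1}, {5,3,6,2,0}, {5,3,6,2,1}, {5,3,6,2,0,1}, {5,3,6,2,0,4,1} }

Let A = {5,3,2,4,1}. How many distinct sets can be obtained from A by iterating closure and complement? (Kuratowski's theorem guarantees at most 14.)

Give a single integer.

cl via duality: int({6,0}) = {6}, so X∖{6} = {5,3,2,0,4,1}
Write k for closure, c for complement:
  1. A     = {5,3,2,4,1}
  2. kA    = {5,3,2,0,4,1}
  3. cA    = {6,0}
  4. ckA   = {6}
  5. kcA   = {6,2,0,4,1}
  6. ckcA  = {5,3}
  7. kckcA = {5,3,0,4}
  8. ckckcA = {6,2,1}
applying k or c yields no new set

8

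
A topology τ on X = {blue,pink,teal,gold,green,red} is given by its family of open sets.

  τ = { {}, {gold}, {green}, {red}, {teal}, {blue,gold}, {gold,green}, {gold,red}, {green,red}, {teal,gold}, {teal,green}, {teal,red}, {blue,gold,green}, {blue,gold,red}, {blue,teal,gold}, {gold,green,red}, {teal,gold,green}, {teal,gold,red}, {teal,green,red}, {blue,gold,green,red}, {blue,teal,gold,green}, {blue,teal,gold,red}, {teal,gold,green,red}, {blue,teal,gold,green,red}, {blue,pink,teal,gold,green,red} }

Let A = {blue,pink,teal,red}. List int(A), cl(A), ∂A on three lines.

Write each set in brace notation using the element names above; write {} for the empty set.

int(A) = {teal,red}
cl(A)  = {blue,pink,teal,red}
∂A     = {blue,pink}

interior: largest open inside A is {teal,red} (from {}, {red}, {teal}, {teal,red})
cl via duality: int({gold,green}) = {gold,green}, so X∖{gold,green} = {blue,pink,teal,red}
cl∖int = {blue,pink}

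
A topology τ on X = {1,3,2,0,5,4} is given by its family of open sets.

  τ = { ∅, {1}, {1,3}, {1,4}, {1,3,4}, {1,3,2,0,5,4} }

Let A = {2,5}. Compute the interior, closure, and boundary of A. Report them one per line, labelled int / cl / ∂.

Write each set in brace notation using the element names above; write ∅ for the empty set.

U open, U⊆A: ∅. int(A) = ⋃ = ∅
X∖A={1,3,0,4}, int(X∖A)={1,3,4}, hence cl(A)={2,0,5}
∂A: remove int from cl → {2,0,5}

int(A) = ∅
cl(A)  = {2,0,5}
∂A     = {2,0,5}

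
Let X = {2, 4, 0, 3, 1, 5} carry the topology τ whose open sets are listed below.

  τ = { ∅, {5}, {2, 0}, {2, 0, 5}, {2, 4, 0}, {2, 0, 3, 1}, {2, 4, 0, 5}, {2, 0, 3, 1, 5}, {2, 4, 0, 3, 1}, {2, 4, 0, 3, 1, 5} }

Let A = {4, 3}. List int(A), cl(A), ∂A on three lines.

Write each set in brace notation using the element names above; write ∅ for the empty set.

int(A) = ∅
cl(A)  = {4, 3, 1}
∂A     = {4, 3, 1}

U open, U⊆A: ∅. int(A) = ⋃ = ∅
X∖A={2, 0, 1, 5}, int(X∖A)={2, 0, 5}, hence cl(A)={4, 3, 1}
∂A: remove int from cl → {4, 3, 1}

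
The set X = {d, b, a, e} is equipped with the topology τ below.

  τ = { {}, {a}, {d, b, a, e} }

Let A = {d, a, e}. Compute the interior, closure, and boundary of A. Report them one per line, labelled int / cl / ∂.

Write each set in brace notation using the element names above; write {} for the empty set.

int(A) = {a}
cl(A)  = {d, b, a, e}
∂A     = {d, b, e}

open subsets of A: {}, {a}; so int(A) = {a}
closure: X∖int(X∖A) = X∖{} = {d, b, a, e}
∂A = {d, b, a, e} minus {a} = {d, b, e}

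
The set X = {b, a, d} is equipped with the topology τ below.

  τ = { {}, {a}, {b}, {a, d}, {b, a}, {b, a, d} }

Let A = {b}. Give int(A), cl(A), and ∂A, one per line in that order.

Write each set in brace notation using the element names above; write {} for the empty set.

interior: largest open inside A is {b} (from {}, {b})
cl via duality: int({a, d}) = {a, d}, so X∖{a, d} = {b}
cl∖int = {}

int(A) = {b}
cl(A)  = {b}
∂A     = {}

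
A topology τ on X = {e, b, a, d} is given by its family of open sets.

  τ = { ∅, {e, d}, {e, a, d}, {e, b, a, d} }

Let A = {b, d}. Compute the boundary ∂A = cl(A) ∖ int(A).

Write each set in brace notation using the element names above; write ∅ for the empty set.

{e, b, a, d}

opens ⊆ A: ∅; union → int = ∅
complement {e, a}; its interior ∅; cl(A) = X∖∅ = {e, b, a, d}
boundary = {e, b, a, d} ∖ ∅ = {e, b, a, d}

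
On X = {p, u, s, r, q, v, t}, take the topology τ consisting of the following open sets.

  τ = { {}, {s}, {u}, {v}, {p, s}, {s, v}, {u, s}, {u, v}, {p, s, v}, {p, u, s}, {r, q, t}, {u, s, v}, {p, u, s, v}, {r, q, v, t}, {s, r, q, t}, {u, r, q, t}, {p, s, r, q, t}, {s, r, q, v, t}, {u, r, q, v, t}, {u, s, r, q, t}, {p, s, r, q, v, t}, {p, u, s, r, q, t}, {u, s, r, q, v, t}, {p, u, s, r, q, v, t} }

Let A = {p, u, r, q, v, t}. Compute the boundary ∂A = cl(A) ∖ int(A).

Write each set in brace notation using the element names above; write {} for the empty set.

U open, U⊆A: {}, {v}, {u}, {u, v}, {r, q, t}, {u, r, q, t}, {r, q, v, t}, {u, r, q, v, t}. int(A) = ⋃ = {u, r, q, v, t}
X∖A={s}, int(X∖A)={s}, hence cl(A)={p, u, r, q, v, t}
∂A: remove int from cl → {p}

{p}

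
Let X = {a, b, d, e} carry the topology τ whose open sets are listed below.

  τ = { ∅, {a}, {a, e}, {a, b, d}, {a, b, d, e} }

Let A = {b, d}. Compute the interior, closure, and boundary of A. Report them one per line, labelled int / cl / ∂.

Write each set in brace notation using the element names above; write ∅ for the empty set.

int(A) = ∅
cl(A)  = {b, d}
∂A     = {b, d}

open subsets of A: ∅; so int(A) = ∅
closure: X∖int(X∖A) = X∖{a, e} = {b, d}
∂A = {b, d} minus ∅ = {b, d}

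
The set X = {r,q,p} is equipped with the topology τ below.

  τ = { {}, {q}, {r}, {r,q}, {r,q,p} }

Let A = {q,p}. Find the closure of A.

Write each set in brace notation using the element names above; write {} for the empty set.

X∖A={r}, int(X∖A)={r}, hence cl(A)={q,p}

{q,p}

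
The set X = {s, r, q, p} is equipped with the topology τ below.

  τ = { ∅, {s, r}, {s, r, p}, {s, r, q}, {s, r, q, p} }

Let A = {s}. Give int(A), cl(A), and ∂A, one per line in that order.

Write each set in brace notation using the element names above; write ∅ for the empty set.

U open, U⊆A: ∅. int(A) = ⋃ = ∅
X∖A={r, q, p}, int(X∖A)=∅, hence cl(A)={s, r, q, p}
∂A: remove int from cl → {s, r, q, p}

int(A) = ∅
cl(A)  = {s, r, q, p}
∂A     = {s, r, q, p}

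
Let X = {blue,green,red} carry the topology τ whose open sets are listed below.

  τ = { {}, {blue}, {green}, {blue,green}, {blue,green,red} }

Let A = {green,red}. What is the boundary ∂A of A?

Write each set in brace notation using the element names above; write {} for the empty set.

{red}

U open, U⊆A: {}, {green}. int(A) = ⋃ = {green}
X∖A={blue}, int(X∖A)={blue}, hence cl(A)={green,red}
∂A: remove int from cl → {red}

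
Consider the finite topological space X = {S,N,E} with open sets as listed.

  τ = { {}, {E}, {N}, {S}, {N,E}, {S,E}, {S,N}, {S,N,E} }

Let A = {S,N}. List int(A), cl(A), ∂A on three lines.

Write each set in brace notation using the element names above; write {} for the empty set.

U open, U⊆A: {}, {S}, {N}, {S,N}. int(A) = ⋃ = {S,N}
X∖A={E}, int(X∖A)={E}, hence cl(A)={S,N}
∂A: remove int from cl → {}

int(A) = {S,N}
cl(A)  = {S,N}
∂A     = {}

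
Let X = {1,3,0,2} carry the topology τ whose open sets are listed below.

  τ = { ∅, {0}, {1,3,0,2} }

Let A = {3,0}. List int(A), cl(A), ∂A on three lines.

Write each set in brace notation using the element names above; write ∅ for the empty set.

interior: largest open inside A is {0} (from ∅, {0})
cl via duality: int({1,2}) = ∅, so X∖∅ = {1,3,0,2}
cl∖int = {1,3,2}

int(A) = {0}
cl(A)  = {1,3,0,2}
∂A     = {1,3,2}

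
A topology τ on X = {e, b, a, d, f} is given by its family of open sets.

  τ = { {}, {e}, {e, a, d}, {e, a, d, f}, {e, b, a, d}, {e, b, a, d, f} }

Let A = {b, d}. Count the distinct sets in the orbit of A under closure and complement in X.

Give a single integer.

cl via duality: int({e, a, f}) = {e}, so X∖{e} = {b, a, d, f}
Write k for closure, c for complement:
  1. A     = {b, d}
  2. kA    = {b, a, d, f}
  3. cA    = {e, a, f}
  4. ckA   = {e}
  5. kcA   = {e, b, a, d, f}
  6. ckcA  = {}
applying k or c yields no new set

6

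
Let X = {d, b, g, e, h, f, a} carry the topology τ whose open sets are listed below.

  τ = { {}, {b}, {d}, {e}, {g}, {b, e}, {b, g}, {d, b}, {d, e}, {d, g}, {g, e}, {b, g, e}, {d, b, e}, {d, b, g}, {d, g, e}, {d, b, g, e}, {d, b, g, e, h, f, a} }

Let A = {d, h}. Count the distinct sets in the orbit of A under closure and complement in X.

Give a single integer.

6

complement {b, g, e, f, a}; its interior {b, g, e}; cl(A) = X∖{b, g, e} = {d, h, f, a}
With k = closure, c = complement:
  1. A     = {d, h}
  2. kA    = {d, h, f, a}
  3. cA    = {b, g, e, f, a}
  4. ckA   = {b, g, e}
  5. kcA   = {b, g, e, h, f, a}
  6. ckcA  = {d}
k, c of each give nothing new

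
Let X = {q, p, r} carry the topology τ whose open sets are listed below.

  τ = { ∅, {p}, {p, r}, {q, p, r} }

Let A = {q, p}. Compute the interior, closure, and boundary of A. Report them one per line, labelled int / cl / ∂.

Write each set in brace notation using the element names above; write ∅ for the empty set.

int(A) = {p}
cl(A)  = {q, p, r}
∂A     = {q, r}

open subsets of A: ∅, {p}; so int(A) = {p}
closure: X∖int(X∖A) = X∖∅ = {q, p, r}
∂A = {q, p, r} minus {p} = {q, r}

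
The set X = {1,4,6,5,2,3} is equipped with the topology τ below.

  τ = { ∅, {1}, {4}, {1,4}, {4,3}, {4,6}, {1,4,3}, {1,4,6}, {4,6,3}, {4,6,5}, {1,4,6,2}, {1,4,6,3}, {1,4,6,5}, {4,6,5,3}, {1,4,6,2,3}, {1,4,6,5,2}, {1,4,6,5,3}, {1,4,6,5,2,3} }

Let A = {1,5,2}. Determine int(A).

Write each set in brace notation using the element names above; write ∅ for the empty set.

{1}

open subsets of A: ∅, {1}; so int(A) = {1}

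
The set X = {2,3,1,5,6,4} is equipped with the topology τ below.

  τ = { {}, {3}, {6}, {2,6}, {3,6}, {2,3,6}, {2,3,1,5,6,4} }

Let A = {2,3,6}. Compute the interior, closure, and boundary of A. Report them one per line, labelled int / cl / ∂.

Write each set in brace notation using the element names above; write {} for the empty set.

interior: largest open inside A is {2,3,6} (from {}, {6}, {3}, {3,6}, {2,6}, {2,3,6})
cl via duality: int({1,5,4}) = {}, so X∖{} = {2,3,1,5,6,4}
cl∖int = {1,5,4}

int(A) = {2,3,6}
cl(A)  = {2,3,1,5,6,4}
∂A     = {1,5,4}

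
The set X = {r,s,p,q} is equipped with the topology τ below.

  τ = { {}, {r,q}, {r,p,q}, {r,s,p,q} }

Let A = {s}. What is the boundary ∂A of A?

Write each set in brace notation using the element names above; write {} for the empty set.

interior: largest open inside A is {} (from {})
cl via duality: int({r,p,q}) = {r,p,q}, so X∖{r,p,q} = {s}
cl∖int = {s}

{s}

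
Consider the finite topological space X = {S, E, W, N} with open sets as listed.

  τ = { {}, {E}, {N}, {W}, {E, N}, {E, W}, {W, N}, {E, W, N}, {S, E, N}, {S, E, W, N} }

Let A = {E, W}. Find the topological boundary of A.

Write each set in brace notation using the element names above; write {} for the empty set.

{S}

opens ⊆ A: {}, {E}, {W}, {E, W}; union → int = {E, W}
complement {S, N}; its interior {N}; cl(A) = X∖{N} = {S, E, W}
boundary = {S, E, W} ∖ {E, W} = {S}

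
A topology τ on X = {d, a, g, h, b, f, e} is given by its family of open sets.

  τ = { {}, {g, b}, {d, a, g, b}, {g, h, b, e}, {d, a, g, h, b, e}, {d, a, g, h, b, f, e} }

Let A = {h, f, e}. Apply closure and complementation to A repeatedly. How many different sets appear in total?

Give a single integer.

4

complement {d, a, g, b}; its interior {d, a, g, b}; cl(A) = X∖{d, a, g, b} = {h, f, e}
With k = closure, c = complement:
  1. A     = {h, f, e}
  2. cA    = {d, a, g, b}
  3. kcA   = {d, a, g, h, b, f, e}
  4. ckcA  = {}
k, c of each give nothing new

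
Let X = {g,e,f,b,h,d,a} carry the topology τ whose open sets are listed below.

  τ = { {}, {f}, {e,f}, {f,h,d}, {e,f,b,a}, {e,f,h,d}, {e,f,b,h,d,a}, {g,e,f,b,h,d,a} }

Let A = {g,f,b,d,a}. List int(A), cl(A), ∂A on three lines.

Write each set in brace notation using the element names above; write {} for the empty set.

int(A) = {f}
cl(A)  = {g,e,f,b,h,d,a}
∂A     = {g,e,b,h,d,a}

U open, U⊆A: {}, {f}. int(A) = ⋃ = {f}
X∖A={e,h}, int(X∖A)={}, hence cl(A)={g,e,f,b,h,d,a}
∂A: remove int from cl → {g,e,b,h,d,a}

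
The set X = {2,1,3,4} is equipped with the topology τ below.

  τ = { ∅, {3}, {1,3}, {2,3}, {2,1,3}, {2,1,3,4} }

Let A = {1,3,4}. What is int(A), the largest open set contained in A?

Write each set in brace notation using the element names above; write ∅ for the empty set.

{1,3}

open subsets of A: ∅, {3}, {1,3}; so int(A) = {1,3}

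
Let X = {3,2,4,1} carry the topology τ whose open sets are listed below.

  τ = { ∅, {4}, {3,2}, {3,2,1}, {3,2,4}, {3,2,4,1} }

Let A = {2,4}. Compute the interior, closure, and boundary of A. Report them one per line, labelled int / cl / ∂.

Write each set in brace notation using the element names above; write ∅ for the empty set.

int(A) = {4}
cl(A)  = {3,2,4,1}
∂A     = {3,2,1}

U open, U⊆A: ∅, {4}. int(A) = ⋃ = {4}
X∖A={3,1}, int(X∖A)=∅, hence cl(A)={3,2,4,1}
∂A: remove int from cl → {3,2,1}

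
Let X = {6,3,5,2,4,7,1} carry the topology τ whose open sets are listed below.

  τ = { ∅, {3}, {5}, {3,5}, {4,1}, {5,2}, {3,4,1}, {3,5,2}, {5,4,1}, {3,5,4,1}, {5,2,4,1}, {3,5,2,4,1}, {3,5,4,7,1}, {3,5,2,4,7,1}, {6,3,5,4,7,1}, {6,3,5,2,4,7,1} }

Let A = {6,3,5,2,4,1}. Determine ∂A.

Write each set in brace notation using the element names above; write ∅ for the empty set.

interior: largest open inside A is {3,5,2,4,1} (from ∅, {5}, {3}, {3,5}, {5,2}, {4,1}, {3,5,2}, {5,4,1}, {3,4,1}, {3,5,4,1}, {5,2,4,1}, {3,5,2,4,1})
cl via duality: int({7}) = ∅, so X∖∅ = {6,3,5,2,4,7,1}
cl∖int = {6,7}

{6,7}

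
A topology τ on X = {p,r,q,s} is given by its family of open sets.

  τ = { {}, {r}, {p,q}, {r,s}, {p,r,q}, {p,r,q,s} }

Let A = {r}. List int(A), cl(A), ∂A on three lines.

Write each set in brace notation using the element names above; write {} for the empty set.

int(A) = {r}
cl(A)  = {r,s}
∂A     = {s}

U open, U⊆A: {}, {r}. int(A) = ⋃ = {r}
X∖A={p,q,s}, int(X∖A)={p,q}, hence cl(A)={r,s}
∂A: remove int from cl → {s}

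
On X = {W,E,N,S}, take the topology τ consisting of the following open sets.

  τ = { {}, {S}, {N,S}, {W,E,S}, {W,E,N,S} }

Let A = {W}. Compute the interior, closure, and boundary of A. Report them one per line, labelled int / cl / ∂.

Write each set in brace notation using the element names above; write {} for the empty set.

int(A) = {}
cl(A)  = {W,E}
∂A     = {W,E}

interior: largest open inside A is {} (from {})
cl via duality: int({E,N,S}) = {N,S}, so X∖{N,S} = {W,E}
cl∖int = {W,E}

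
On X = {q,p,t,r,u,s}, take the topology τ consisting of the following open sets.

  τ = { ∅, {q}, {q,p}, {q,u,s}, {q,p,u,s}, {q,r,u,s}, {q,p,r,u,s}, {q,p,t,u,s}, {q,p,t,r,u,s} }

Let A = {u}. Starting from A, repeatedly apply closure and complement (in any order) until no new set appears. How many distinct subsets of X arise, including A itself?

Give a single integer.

6

cl via duality: int({q,p,t,r,s}) = {q,p}, so X∖{q,p} = {t,r,u,s}
Write k for closure, c for complement:
  1. A     = {u}
  2. kA    = {t,r,u,s}
  3. cA    = {q,p,t,r,s}
  4. ckA   = {q,p}
  5. kcA   = {q,p,t,r,u,s}
  6. ckcA  = ∅
applying k or c yields no new set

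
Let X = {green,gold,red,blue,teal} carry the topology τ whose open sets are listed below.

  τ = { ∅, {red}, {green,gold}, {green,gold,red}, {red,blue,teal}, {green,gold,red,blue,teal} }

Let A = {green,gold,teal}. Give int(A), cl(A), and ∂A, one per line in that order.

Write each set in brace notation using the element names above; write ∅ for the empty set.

int(A) = {green,gold}
cl(A)  = {green,gold,blue,teal}
∂A     = {blue,teal}

interior: largest open inside A is {green,gold} (from ∅, {green,gold})
cl via duality: int({red,blue}) = {red}, so X∖{red} = {green,gold,blue,teal}
cl∖int = {blue,teal}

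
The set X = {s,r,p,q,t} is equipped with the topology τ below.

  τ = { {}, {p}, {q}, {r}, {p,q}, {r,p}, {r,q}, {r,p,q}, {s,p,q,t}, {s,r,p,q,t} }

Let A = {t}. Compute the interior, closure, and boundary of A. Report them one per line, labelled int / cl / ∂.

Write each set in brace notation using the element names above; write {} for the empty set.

int(A) = {}
cl(A)  = {s,t}
∂A     = {s,t}

opens ⊆ A: {}; union → int = {}
complement {s,r,p,q}; its interior {r,p,q}; cl(A) = X∖{r,p,q} = {s,t}
boundary = {s,t} ∖ {} = {s,t}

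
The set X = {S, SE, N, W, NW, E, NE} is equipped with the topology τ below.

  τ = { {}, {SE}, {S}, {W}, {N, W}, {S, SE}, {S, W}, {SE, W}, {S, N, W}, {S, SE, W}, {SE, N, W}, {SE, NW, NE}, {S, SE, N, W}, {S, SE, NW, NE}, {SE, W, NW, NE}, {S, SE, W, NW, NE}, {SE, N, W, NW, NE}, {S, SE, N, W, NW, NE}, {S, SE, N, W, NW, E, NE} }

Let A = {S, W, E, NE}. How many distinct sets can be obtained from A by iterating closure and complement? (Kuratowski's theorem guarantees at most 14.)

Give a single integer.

10

closure: X∖int(X∖A) = X∖{SE} = {S, N, W, NW, E, NE}
Let k=closure and c=complement:
  1. A     = {S, W, E, NE}
  2. kA    = {S, N, W, NW, E, NE}
  3. cA    = {SE, N, NW}
  4. ckA   = {SE}
  5. kcA   = {SE, N, NW, E, NE}
  6. kckA  = {SE, NW, E, NE}
  7. ckcA  = {S, W}
  8. ckckA = {S, N, W}
  9. kckcA = {S, N, W, E}
  10. ckckcA = {SE, NW, NE}
— saturated at 10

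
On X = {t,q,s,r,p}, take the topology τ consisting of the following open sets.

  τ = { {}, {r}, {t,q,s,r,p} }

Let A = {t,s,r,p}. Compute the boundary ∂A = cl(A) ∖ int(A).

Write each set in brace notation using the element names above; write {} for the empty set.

interior: largest open inside A is {r} (from {}, {r})
cl via duality: int({q}) = {}, so X∖{} = {t,q,s,r,p}
cl∖int = {t,q,s,p}

{t,q,s,p}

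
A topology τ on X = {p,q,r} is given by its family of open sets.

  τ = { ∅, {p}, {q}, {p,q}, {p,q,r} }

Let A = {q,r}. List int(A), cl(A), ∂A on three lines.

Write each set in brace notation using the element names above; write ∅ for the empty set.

opens ⊆ A: ∅, {q}; union → int = {q}
complement {p}; its interior {p}; cl(A) = X∖{p} = {q,r}
boundary = {q,r} ∖ {q} = {r}

int(A) = {q}
cl(A)  = {q,r}
∂A     = {r}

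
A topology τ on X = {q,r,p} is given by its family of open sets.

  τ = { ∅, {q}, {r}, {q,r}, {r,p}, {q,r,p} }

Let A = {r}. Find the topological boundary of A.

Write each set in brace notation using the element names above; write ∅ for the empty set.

interior: largest open inside A is {r} (from ∅, {r})
cl via duality: int({q,p}) = {q}, so X∖{q} = {r,p}
cl∖int = {p}

{p}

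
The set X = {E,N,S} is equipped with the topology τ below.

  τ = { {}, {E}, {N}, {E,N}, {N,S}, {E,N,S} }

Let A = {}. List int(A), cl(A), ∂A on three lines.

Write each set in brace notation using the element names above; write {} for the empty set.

int(A) = {}
cl(A)  = {}
∂A     = {}

U open, U⊆A: {}. int(A) = ⋃ = {}
X∖A={E,N,S}, int(X∖A)={E,N,S}, hence cl(A)={}
∂A: remove int from cl → {}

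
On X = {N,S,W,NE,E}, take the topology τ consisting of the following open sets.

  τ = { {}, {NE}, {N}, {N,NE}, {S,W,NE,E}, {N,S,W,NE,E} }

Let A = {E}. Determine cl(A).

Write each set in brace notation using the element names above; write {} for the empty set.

cl via duality: int({N,S,W,NE}) = {N,NE}, so X∖{N,NE} = {S,W,E}

{S,W,E}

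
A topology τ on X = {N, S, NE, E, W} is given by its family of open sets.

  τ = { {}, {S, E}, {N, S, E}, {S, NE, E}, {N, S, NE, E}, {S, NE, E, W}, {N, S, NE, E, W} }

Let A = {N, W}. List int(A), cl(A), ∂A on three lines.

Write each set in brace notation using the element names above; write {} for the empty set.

open subsets of A: {}; so int(A) = {}
closure: X∖int(X∖A) = X∖{S, NE, E} = {N, W}
∂A = {N, W} minus {} = {N, W}

int(A) = {}
cl(A)  = {N, W}
∂A     = {N, W}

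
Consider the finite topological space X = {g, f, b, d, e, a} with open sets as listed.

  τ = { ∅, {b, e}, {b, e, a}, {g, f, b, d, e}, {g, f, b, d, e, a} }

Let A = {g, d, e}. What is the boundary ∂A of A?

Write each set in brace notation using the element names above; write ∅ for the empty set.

open subsets of A: ∅; so int(A) = ∅
closure: X∖int(X∖A) = X∖∅ = {g, f, b, d, e, a}
∂A = {g, f, b, d, e, a} minus ∅ = {g, f, b, d, e, a}

{g, f, b, d, e, a}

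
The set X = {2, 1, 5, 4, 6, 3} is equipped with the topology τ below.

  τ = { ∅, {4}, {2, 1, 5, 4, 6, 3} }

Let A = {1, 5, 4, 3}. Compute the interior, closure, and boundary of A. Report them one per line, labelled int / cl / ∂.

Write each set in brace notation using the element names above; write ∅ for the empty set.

int(A) = {4}
cl(A)  = {2, 1, 5, 4, 6, 3}
∂A     = {2, 1, 5, 6, 3}

opens ⊆ A: ∅, {4}; union → int = {4}
complement {2, 6}; its interior ∅; cl(A) = X∖∅ = {2, 1, 5, 4, 6, 3}
boundary = {2, 1, 5, 4, 6, 3} ∖ {4} = {2, 1, 5, 6, 3}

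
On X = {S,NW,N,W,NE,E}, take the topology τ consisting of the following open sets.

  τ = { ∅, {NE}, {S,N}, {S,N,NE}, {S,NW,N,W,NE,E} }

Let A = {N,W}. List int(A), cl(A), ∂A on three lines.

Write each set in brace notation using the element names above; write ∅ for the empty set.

U open, U⊆A: ∅. int(A) = ⋃ = ∅
X∖A={S,NW,NE,E}, int(X∖A)={NE}, hence cl(A)={S,NW,N,W,E}
∂A: remove int from cl → {S,NW,N,W,E}

int(A) = ∅
cl(A)  = {S,NW,N,W,E}
∂A     = {S,NW,N,W,E}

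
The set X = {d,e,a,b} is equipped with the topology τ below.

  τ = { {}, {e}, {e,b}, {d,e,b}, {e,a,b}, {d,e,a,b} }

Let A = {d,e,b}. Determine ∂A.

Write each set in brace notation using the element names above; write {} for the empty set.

interior: largest open inside A is {d,e,b} (from {}, {e}, {e,b}, {d,e,b})
cl via duality: int({a}) = {}, so X∖{} = {d,e,a,b}
cl∖int = {a}

{a}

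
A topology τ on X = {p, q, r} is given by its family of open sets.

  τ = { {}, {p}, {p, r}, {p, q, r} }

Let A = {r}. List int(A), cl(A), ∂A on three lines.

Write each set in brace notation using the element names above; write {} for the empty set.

open subsets of A: {}; so int(A) = {}
closure: X∖int(X∖A) = X∖{p} = {q, r}
∂A = {q, r} minus {} = {q, r}

int(A) = {}
cl(A)  = {q, r}
∂A     = {q, r}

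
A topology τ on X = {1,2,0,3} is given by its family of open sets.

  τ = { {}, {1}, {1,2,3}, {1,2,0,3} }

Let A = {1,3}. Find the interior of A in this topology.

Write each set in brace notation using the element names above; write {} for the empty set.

opens ⊆ A: {}, {1}; union → int = {1}

{1}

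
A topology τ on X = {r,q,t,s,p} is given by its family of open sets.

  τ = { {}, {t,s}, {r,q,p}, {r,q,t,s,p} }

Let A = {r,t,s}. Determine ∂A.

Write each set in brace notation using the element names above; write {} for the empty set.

{r,q,p}

opens ⊆ A: {}, {t,s}; union → int = {t,s}
complement {q,p}; its interior {}; cl(A) = X∖{} = {r,q,t,s,p}
boundary = {r,q,t,s,p} ∖ {t,s} = {r,q,p}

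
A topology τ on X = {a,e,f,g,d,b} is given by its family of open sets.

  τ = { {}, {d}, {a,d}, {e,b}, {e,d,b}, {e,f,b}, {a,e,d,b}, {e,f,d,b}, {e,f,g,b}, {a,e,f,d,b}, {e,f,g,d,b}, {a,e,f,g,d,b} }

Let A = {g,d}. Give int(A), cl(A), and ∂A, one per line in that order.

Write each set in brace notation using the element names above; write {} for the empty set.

int(A) = {d}
cl(A)  = {a,g,d}
∂A     = {a,g}

open subsets of A: {}, {d}; so int(A) = {d}
closure: X∖int(X∖A) = X∖{e,f,b} = {a,g,d}
∂A = {a,g,d} minus {d} = {a,g}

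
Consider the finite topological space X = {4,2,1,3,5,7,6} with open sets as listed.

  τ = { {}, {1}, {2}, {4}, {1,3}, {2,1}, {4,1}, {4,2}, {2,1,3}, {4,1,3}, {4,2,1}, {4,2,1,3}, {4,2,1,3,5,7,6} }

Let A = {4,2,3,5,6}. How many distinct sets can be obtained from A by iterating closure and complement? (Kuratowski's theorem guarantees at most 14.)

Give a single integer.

complement {1,7}; its interior {1}; cl(A) = X∖{1} = {4,2,3,5,7,6}
With k = closure, c = complement:
  1. A     = {4,2,3,5,6}
  2. kA    = {4,2,3,5,7,6}
  3. cA    = {1,7}
  4. ckA   = {1}
  5. kcA   = {1,3,5,7,6}
  6. ckcA  = {4,2}
  7. kckcA = {4,2,5,7,6}
  8. ckckcA = {1,3}
k, c of each give nothing new

8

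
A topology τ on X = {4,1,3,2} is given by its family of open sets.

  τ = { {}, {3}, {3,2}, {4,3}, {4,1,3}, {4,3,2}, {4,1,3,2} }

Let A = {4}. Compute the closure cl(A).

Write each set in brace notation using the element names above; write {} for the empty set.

{4,1}

cl via duality: int({1,3,2}) = {3,2}, so X∖{3,2} = {4,1}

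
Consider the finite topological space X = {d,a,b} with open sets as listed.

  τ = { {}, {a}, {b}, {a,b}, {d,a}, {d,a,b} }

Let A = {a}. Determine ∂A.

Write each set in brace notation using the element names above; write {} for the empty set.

open subsets of A: {}, {a}; so int(A) = {a}
closure: X∖int(X∖A) = X∖{b} = {d,a}
∂A = {d,a} minus {a} = {d}

{d}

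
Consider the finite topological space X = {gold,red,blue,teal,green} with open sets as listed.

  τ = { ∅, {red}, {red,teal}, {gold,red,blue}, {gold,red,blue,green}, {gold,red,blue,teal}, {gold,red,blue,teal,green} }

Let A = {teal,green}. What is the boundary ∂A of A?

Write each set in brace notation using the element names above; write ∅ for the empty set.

{teal,green}

open subsets of A: ∅; so int(A) = ∅
closure: X∖int(X∖A) = X∖{gold,red,blue} = {teal,green}
∂A = {teal,green} minus ∅ = {teal,green}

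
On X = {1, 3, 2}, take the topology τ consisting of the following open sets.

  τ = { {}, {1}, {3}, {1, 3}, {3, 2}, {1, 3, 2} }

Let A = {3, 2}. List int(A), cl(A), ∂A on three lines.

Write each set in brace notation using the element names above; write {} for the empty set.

open subsets of A: {}, {3}, {3, 2}; so int(A) = {3, 2}
closure: X∖int(X∖A) = X∖{1} = {3, 2}
∂A = {3, 2} minus {3, 2} = {}

int(A) = {3, 2}
cl(A)  = {3, 2}
∂A     = {}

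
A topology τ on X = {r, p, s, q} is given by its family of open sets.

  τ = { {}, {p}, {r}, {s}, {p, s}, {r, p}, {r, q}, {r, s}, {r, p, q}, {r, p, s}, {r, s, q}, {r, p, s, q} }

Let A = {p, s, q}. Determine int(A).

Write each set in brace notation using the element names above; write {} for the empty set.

U open, U⊆A: {}, {s}, {p}, {p, s}. int(A) = ⋃ = {p, s}

{p, s}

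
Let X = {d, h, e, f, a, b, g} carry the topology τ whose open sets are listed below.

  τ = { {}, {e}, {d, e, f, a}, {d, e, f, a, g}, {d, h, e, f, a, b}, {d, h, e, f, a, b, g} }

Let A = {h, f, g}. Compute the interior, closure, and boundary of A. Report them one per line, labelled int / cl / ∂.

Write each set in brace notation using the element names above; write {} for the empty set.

int(A) = {}
cl(A)  = {d, h, f, a, b, g}
∂A     = {d, h, f, a, b, g}

interior: largest open inside A is {} (from {})
cl via duality: int({d, e, a, b}) = {e}, so X∖{e} = {d, h, f, a, b, g}
cl∖int = {d, h, f, a, b, g}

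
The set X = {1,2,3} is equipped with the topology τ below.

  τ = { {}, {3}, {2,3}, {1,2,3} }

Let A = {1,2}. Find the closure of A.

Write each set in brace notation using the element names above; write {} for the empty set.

{1,2}

closure: X∖int(X∖A) = X∖{3} = {1,2}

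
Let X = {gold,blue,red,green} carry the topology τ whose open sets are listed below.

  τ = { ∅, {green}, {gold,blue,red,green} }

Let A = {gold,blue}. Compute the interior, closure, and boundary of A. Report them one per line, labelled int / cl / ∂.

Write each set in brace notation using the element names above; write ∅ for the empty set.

int(A) = ∅
cl(A)  = {gold,blue,red}
∂A     = {gold,blue,red}

opens ⊆ A: ∅; union → int = ∅
complement {red,green}; its interior {green}; cl(A) = X∖{green} = {gold,blue,red}
boundary = {gold,blue,red} ∖ ∅ = {gold,blue,red}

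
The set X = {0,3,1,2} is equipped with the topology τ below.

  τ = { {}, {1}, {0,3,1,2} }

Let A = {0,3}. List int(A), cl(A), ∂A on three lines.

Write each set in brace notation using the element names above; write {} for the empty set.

int(A) = {}
cl(A)  = {0,3,2}
∂A     = {0,3,2}

U open, U⊆A: {}. int(A) = ⋃ = {}
X∖A={1,2}, int(X∖A)={1}, hence cl(A)={0,3,2}
∂A: remove int from cl → {0,3,2}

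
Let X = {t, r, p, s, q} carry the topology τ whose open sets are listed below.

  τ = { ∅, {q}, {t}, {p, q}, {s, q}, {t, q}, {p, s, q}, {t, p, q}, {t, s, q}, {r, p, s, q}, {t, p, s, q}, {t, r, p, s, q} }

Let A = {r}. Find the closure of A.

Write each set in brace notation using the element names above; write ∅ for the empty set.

{r}

complement {t, p, s, q}; its interior {t, p, s, q}; cl(A) = X∖{t, p, s, q} = {r}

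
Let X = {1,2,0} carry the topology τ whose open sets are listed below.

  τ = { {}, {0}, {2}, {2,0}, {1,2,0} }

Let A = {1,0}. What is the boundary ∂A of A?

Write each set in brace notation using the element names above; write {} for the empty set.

{1}

U open, U⊆A: {}, {0}. int(A) = ⋃ = {0}
X∖A={2}, int(X∖A)={2}, hence cl(A)={1,0}
∂A: remove int from cl → {1}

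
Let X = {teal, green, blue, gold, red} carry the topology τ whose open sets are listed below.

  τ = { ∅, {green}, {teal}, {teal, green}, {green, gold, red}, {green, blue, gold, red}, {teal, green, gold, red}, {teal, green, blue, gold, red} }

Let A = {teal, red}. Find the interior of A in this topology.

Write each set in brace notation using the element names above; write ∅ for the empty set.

{teal}

U open, U⊆A: ∅, {teal}. int(A) = ⋃ = {teal}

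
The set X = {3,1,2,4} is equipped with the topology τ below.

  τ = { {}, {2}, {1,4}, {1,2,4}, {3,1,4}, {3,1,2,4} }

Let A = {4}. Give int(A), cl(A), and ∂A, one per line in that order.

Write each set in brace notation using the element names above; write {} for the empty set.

int(A) = {}
cl(A)  = {3,1,4}
∂A     = {3,1,4}

open subsets of A: {}; so int(A) = {}
closure: X∖int(X∖A) = X∖{2} = {3,1,4}
∂A = {3,1,4} minus {} = {3,1,4}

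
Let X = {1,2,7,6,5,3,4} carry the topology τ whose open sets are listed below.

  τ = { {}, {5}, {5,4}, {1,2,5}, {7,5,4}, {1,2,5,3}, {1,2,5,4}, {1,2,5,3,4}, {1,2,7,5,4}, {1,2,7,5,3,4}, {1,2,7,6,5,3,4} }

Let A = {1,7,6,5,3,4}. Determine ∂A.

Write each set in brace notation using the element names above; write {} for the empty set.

{1,2,6,3}

open subsets of A: {}, {5}, {5,4}, {7,5,4}; so int(A) = {7,5,4}
closure: X∖int(X∖A) = X∖{} = {1,2,7,6,5,3,4}
∂A = {1,2,7,6,5,3,4} minus {7,5,4} = {1,2,6,3}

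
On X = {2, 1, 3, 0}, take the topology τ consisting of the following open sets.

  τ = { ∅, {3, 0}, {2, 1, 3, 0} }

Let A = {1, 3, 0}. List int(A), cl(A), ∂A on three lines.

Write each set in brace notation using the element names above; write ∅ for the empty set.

int(A) = {3, 0}
cl(A)  = {2, 1, 3, 0}
∂A     = {2, 1}

opens ⊆ A: ∅, {3, 0}; union → int = {3, 0}
complement {2}; its interior ∅; cl(A) = X∖∅ = {2, 1, 3, 0}
boundary = {2, 1, 3, 0} ∖ {3, 0} = {2, 1}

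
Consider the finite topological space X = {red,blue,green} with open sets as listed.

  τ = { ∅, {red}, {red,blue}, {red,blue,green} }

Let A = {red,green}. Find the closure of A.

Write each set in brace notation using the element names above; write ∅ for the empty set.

X∖A={blue}, int(X∖A)=∅, hence cl(A)={red,blue,green}

{red,blue,green}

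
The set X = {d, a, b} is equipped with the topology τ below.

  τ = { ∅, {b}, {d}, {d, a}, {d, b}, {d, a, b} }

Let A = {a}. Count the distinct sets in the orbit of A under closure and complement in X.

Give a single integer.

complement {d, b}; its interior {d, b}; cl(A) = X∖{d, b} = {a}
With k = closure, c = complement:
  1. A     = {a}
  2. cA    = {d, b}
  3. kcA   = {d, a, b}
  4. ckcA  = ∅
k, c of each give nothing new

4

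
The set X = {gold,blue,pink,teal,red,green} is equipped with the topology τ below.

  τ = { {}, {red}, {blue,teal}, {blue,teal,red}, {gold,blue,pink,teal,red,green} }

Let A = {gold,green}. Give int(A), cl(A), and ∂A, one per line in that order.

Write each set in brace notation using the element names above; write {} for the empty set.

U open, U⊆A: {}. int(A) = ⋃ = {}
X∖A={blue,pink,teal,red}, int(X∖A)={blue,teal,red}, hence cl(A)={gold,pink,green}
∂A: remove int from cl → {gold,pink,green}

int(A) = {}
cl(A)  = {gold,pink,green}
∂A     = {gold,pink,green}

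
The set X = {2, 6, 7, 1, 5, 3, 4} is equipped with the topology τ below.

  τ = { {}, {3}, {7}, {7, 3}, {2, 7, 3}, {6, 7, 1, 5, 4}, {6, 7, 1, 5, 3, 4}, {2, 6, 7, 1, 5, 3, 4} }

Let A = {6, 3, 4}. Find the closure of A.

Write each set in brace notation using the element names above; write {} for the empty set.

{2, 6, 1, 5, 3, 4}

closure: X∖int(X∖A) = X∖{7} = {2, 6, 1, 5, 3, 4}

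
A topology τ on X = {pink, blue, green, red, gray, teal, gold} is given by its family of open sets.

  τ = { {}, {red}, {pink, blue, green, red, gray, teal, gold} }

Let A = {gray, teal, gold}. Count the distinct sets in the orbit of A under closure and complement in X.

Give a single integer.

cl via duality: int({pink, blue, green, red}) = {red}, so X∖{red} = {pink, blue, green, gray, teal, gold}
Write k for closure, c for complement:
  1. A     = {gray, teal, gold}
  2. kA    = {pink, blue, green, gray, teal, gold}
  3. cA    = {pink, blue, green, red}
  4. ckA   = {red}
  5. kcA   = {pink, blue, green, red, gray, teal, gold}
  6. ckcA  = {}
applying k or c yields no new set

6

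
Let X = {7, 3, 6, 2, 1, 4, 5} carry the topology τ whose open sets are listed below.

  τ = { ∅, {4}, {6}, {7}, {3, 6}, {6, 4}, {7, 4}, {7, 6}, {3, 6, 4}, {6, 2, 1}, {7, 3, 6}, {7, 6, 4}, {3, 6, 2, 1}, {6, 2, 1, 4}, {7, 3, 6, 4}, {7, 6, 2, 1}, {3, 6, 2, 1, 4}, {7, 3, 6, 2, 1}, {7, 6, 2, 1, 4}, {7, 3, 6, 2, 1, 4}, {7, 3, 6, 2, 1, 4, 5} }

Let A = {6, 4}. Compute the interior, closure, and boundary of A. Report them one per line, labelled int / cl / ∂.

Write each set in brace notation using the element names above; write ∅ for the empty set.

int(A) = {6, 4}
cl(A)  = {3, 6, 2, 1, 4, 5}
∂A     = {3, 2, 1, 5}

open subsets of A: ∅, {6}, {4}, {6, 4}; so int(A) = {6, 4}
closure: X∖int(X∖A) = X∖{7} = {3, 6, 2, 1, 4, 5}
∂A = {3, 6, 2, 1, 4, 5} minus {6, 4} = {3, 2, 1, 5}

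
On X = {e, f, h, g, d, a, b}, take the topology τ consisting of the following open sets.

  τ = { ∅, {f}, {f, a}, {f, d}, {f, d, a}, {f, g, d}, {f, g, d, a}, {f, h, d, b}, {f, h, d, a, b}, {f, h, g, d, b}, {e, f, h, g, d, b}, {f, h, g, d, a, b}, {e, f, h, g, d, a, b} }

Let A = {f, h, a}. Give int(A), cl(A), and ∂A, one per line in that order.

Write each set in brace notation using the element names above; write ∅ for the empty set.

interior: largest open inside A is {f, a} (from ∅, {f}, {f, a})
cl via duality: int({e, g, d, b}) = ∅, so X∖∅ = {e, f, h, g, d, a, b}
cl∖int = {e, h, g, d, b}

int(A) = {f, a}
cl(A)  = {e, f, h, g, d, a, b}
∂A     = {e, h, g, d, b}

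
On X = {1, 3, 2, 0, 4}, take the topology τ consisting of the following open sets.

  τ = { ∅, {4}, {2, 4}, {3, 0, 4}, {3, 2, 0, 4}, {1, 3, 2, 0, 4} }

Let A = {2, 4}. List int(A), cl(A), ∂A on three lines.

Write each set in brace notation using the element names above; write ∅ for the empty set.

opens ⊆ A: ∅, {4}, {2, 4}; union → int = {2, 4}
complement {1, 3, 0}; its interior ∅; cl(A) = X∖∅ = {1, 3, 2, 0, 4}
boundary = {1, 3, 2, 0, 4} ∖ {2, 4} = {1, 3, 0}

int(A) = {2, 4}
cl(A)  = {1, 3, 2, 0, 4}
∂A     = {1, 3, 0}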